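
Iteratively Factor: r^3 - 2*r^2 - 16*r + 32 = (r + 4)*(r^2 - 6*r + 8) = (r - 4)*(r + 4)*(r - 2)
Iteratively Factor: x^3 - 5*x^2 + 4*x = (x - 1)*(x^2 - 4*x) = x*(x - 1)*(x - 4)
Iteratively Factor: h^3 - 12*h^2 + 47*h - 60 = (h - 4)*(h^2 - 8*h + 15) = (h - 4)*(h - 3)*(h - 5)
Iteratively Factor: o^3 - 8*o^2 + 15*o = (o - 5)*(o^2 - 3*o) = (o - 5)*(o - 3)*(o)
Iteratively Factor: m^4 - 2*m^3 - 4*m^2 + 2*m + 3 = (m - 1)*(m^3 - m^2 - 5*m - 3) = (m - 1)*(m + 1)*(m^2 - 2*m - 3) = (m - 3)*(m - 1)*(m + 1)*(m + 1)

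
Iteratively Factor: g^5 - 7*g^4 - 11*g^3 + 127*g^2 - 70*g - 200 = (g + 4)*(g^4 - 11*g^3 + 33*g^2 - 5*g - 50) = (g - 2)*(g + 4)*(g^3 - 9*g^2 + 15*g + 25) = (g - 2)*(g + 1)*(g + 4)*(g^2 - 10*g + 25) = (g - 5)*(g - 2)*(g + 1)*(g + 4)*(g - 5)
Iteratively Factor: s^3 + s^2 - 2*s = (s - 1)*(s^2 + 2*s) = s*(s - 1)*(s + 2)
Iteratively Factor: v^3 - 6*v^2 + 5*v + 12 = (v - 3)*(v^2 - 3*v - 4) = (v - 3)*(v + 1)*(v - 4)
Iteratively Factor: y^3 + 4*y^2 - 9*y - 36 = (y - 3)*(y^2 + 7*y + 12) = (y - 3)*(y + 3)*(y + 4)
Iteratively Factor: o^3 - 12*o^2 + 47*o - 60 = (o - 4)*(o^2 - 8*o + 15) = (o - 5)*(o - 4)*(o - 3)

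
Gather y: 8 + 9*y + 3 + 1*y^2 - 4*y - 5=y^2 + 5*y + 6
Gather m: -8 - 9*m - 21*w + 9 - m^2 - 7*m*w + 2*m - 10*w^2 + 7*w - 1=-m^2 + m*(-7*w - 7) - 10*w^2 - 14*w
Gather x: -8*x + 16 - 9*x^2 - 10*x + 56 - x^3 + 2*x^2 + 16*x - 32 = -x^3 - 7*x^2 - 2*x + 40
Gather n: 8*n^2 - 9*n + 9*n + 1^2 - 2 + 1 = 8*n^2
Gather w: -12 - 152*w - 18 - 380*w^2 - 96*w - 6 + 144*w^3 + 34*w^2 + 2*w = 144*w^3 - 346*w^2 - 246*w - 36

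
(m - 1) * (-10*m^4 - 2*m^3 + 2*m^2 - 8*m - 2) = -10*m^5 + 8*m^4 + 4*m^3 - 10*m^2 + 6*m + 2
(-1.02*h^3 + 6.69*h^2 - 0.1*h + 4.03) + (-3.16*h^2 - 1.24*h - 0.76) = -1.02*h^3 + 3.53*h^2 - 1.34*h + 3.27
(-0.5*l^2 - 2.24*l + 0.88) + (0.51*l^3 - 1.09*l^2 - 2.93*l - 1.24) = 0.51*l^3 - 1.59*l^2 - 5.17*l - 0.36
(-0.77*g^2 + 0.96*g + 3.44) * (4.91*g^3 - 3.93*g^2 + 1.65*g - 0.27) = -3.7807*g^5 + 7.7397*g^4 + 11.8471*g^3 - 11.7273*g^2 + 5.4168*g - 0.9288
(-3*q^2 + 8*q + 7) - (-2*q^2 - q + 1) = -q^2 + 9*q + 6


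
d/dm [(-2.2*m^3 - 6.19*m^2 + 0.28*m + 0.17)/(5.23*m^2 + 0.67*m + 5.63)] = (-11.506*m^4 - 2.94799999999999*m^3 - 42.7697*m^2 - 71.4776*m + 1.4625)/(27.3529*m^4 + 7.0082*m^3 + 59.3387*m^2 + 7.5442*m + 31.6969)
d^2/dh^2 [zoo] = 0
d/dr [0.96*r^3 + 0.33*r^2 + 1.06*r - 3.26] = 2.88*r^2 + 0.66*r + 1.06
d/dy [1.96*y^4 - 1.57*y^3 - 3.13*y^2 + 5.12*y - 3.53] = 7.84*y^3 - 4.71*y^2 - 6.26*y + 5.12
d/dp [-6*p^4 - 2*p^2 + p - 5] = -24*p^3 - 4*p + 1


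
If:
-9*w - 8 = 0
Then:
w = -8/9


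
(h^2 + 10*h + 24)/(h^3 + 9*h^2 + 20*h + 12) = (h + 4)/(h^2 + 3*h + 2)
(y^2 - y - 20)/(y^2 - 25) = (y + 4)/(y + 5)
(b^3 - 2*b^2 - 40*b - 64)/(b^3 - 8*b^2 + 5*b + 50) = (b^2 - 4*b - 32)/(b^2 - 10*b + 25)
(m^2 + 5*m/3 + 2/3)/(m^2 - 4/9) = 3*(m + 1)/(3*m - 2)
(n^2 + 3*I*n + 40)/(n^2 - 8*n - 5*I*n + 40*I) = (n + 8*I)/(n - 8)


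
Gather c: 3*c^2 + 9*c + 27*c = 3*c^2 + 36*c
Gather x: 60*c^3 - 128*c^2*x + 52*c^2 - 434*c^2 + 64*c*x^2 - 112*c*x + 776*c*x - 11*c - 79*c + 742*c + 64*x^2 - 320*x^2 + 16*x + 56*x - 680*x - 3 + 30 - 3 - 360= 60*c^3 - 382*c^2 + 652*c + x^2*(64*c - 256) + x*(-128*c^2 + 664*c - 608) - 336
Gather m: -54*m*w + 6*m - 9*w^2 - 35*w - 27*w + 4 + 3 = m*(6 - 54*w) - 9*w^2 - 62*w + 7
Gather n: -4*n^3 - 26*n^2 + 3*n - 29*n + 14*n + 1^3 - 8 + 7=-4*n^3 - 26*n^2 - 12*n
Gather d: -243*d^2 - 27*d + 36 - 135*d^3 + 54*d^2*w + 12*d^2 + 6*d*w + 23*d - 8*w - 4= -135*d^3 + d^2*(54*w - 231) + d*(6*w - 4) - 8*w + 32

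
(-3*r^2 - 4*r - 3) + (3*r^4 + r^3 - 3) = 3*r^4 + r^3 - 3*r^2 - 4*r - 6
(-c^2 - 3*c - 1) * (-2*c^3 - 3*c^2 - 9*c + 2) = 2*c^5 + 9*c^4 + 20*c^3 + 28*c^2 + 3*c - 2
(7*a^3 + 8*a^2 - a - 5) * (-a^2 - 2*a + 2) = -7*a^5 - 22*a^4 - a^3 + 23*a^2 + 8*a - 10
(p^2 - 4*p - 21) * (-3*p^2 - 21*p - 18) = -3*p^4 - 9*p^3 + 129*p^2 + 513*p + 378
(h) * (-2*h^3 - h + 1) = -2*h^4 - h^2 + h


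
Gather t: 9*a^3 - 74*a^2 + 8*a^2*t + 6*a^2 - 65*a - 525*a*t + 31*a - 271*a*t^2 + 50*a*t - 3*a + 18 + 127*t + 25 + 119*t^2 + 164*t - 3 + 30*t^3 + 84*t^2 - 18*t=9*a^3 - 68*a^2 - 37*a + 30*t^3 + t^2*(203 - 271*a) + t*(8*a^2 - 475*a + 273) + 40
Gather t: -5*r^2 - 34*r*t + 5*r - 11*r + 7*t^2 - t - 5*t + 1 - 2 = -5*r^2 - 6*r + 7*t^2 + t*(-34*r - 6) - 1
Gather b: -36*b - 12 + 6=-36*b - 6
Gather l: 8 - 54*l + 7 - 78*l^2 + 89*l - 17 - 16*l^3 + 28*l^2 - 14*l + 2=-16*l^3 - 50*l^2 + 21*l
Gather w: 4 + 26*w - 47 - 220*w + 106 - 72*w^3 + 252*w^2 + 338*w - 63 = -72*w^3 + 252*w^2 + 144*w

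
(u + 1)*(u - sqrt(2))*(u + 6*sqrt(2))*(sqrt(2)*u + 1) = sqrt(2)*u^4 + sqrt(2)*u^3 + 11*u^3 - 7*sqrt(2)*u^2 + 11*u^2 - 12*u - 7*sqrt(2)*u - 12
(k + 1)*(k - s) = k^2 - k*s + k - s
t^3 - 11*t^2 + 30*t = t*(t - 6)*(t - 5)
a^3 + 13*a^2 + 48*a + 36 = (a + 1)*(a + 6)^2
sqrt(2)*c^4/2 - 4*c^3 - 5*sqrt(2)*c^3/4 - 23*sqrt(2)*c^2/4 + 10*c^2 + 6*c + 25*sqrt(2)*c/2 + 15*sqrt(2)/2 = (c - 3)*(c + 1/2)*(c - 5*sqrt(2))*(sqrt(2)*c/2 + 1)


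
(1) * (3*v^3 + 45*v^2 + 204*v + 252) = 3*v^3 + 45*v^2 + 204*v + 252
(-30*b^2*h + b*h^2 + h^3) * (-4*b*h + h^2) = 120*b^3*h^2 - 34*b^2*h^3 - 3*b*h^4 + h^5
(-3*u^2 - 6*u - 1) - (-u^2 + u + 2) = -2*u^2 - 7*u - 3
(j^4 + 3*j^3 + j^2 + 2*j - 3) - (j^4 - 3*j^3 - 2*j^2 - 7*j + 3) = 6*j^3 + 3*j^2 + 9*j - 6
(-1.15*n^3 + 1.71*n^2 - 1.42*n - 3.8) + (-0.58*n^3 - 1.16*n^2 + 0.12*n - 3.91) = -1.73*n^3 + 0.55*n^2 - 1.3*n - 7.71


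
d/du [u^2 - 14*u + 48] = 2*u - 14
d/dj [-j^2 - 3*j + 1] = -2*j - 3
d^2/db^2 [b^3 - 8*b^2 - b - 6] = 6*b - 16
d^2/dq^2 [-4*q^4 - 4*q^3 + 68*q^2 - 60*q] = -48*q^2 - 24*q + 136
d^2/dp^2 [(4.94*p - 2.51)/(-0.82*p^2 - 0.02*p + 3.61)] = (-(1.64*p + 0.02)*(3.28*p + 0.04)*(4.94*p - 2.51) + (24.3048*p - 3.9188)*(0.82*p^2 + 0.02*p - 3.61))/(0.82*p^2 + 0.02*p - 3.61)^3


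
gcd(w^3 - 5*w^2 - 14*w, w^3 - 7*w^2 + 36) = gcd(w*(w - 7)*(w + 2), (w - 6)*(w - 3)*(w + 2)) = w + 2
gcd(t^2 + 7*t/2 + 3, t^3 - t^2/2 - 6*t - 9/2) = t + 3/2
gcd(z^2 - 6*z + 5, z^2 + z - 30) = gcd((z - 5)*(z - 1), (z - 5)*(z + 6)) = z - 5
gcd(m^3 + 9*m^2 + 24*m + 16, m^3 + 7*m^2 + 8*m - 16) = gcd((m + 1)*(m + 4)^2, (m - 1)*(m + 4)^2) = m^2 + 8*m + 16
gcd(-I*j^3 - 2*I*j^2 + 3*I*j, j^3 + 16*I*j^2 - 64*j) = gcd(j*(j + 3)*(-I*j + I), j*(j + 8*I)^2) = j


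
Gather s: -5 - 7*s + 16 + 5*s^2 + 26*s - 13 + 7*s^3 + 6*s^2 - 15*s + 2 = 7*s^3 + 11*s^2 + 4*s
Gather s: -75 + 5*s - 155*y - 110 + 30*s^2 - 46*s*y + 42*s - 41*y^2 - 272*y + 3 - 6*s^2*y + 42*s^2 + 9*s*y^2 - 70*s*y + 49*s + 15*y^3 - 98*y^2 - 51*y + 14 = s^2*(72 - 6*y) + s*(9*y^2 - 116*y + 96) + 15*y^3 - 139*y^2 - 478*y - 168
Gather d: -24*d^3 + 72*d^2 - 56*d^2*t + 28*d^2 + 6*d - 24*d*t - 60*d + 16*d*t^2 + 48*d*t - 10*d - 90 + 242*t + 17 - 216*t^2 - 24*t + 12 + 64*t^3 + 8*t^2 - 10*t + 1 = -24*d^3 + d^2*(100 - 56*t) + d*(16*t^2 + 24*t - 64) + 64*t^3 - 208*t^2 + 208*t - 60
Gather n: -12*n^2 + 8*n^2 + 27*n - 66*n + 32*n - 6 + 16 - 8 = -4*n^2 - 7*n + 2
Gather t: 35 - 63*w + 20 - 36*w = 55 - 99*w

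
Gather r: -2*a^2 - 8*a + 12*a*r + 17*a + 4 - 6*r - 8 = -2*a^2 + 9*a + r*(12*a - 6) - 4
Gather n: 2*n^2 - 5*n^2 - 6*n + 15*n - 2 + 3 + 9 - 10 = -3*n^2 + 9*n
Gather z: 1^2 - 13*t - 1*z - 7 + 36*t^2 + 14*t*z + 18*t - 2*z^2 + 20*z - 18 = 36*t^2 + 5*t - 2*z^2 + z*(14*t + 19) - 24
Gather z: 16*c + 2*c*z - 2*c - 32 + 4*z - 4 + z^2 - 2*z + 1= 14*c + z^2 + z*(2*c + 2) - 35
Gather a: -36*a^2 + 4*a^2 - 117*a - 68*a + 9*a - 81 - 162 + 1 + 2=-32*a^2 - 176*a - 240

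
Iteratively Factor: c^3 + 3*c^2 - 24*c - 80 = (c - 5)*(c^2 + 8*c + 16) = (c - 5)*(c + 4)*(c + 4)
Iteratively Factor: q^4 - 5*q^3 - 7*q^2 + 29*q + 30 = (q - 5)*(q^3 - 7*q - 6) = (q - 5)*(q + 1)*(q^2 - q - 6) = (q - 5)*(q - 3)*(q + 1)*(q + 2)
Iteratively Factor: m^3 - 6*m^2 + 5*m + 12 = (m - 3)*(m^2 - 3*m - 4) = (m - 3)*(m + 1)*(m - 4)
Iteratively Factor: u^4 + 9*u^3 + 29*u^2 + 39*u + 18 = (u + 1)*(u^3 + 8*u^2 + 21*u + 18) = (u + 1)*(u + 2)*(u^2 + 6*u + 9) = (u + 1)*(u + 2)*(u + 3)*(u + 3)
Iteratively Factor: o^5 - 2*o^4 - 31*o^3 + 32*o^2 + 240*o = (o - 5)*(o^4 + 3*o^3 - 16*o^2 - 48*o) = (o - 5)*(o + 4)*(o^3 - o^2 - 12*o) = (o - 5)*(o - 4)*(o + 4)*(o^2 + 3*o) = o*(o - 5)*(o - 4)*(o + 4)*(o + 3)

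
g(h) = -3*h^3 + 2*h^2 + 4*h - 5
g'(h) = -9*h^2 + 4*h + 4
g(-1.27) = -0.71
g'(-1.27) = -15.60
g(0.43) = -3.15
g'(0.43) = 4.06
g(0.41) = -3.23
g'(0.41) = 4.13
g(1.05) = -2.07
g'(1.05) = -1.72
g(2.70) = -38.67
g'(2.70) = -50.81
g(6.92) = -875.67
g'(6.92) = -399.30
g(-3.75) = 166.33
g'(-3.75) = -137.56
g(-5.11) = 427.08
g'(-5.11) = -251.45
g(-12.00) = 5419.00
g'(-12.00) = -1340.00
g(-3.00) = 82.00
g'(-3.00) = -89.00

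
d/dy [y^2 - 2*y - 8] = 2*y - 2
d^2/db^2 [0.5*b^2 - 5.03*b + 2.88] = 1.00000000000000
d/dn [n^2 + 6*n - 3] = 2*n + 6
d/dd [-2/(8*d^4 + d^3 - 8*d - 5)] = 2*(32*d^3 + 3*d^2 - 8)/(8*d^4 + d^3 - 8*d - 5)^2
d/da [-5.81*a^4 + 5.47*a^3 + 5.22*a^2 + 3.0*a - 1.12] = -23.24*a^3 + 16.41*a^2 + 10.44*a + 3.0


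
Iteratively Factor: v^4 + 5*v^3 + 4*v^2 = (v + 4)*(v^3 + v^2) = v*(v + 4)*(v^2 + v) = v^2*(v + 4)*(v + 1)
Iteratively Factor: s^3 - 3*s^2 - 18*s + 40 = (s - 5)*(s^2 + 2*s - 8) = (s - 5)*(s - 2)*(s + 4)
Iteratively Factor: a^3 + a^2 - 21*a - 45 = (a + 3)*(a^2 - 2*a - 15) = (a - 5)*(a + 3)*(a + 3)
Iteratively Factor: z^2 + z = (z + 1)*(z)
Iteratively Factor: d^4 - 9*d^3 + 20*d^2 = (d)*(d^3 - 9*d^2 + 20*d) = d^2*(d^2 - 9*d + 20) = d^2*(d - 4)*(d - 5)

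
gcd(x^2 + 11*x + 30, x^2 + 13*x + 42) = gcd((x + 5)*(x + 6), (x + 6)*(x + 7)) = x + 6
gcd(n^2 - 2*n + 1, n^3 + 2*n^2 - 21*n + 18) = n - 1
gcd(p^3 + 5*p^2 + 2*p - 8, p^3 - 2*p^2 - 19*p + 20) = p^2 + 3*p - 4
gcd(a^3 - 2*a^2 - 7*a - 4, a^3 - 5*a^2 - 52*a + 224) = a - 4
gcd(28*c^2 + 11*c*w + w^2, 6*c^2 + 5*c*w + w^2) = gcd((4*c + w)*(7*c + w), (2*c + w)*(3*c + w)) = 1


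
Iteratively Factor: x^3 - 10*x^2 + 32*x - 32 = (x - 2)*(x^2 - 8*x + 16) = (x - 4)*(x - 2)*(x - 4)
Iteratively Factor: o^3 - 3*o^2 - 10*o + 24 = (o - 4)*(o^2 + o - 6) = (o - 4)*(o - 2)*(o + 3)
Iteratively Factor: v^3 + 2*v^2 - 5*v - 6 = (v - 2)*(v^2 + 4*v + 3) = (v - 2)*(v + 1)*(v + 3)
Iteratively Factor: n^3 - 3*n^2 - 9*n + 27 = (n - 3)*(n^2 - 9) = (n - 3)*(n + 3)*(n - 3)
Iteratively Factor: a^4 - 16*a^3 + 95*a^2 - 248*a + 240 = (a - 5)*(a^3 - 11*a^2 + 40*a - 48) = (a - 5)*(a - 4)*(a^2 - 7*a + 12) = (a - 5)*(a - 4)^2*(a - 3)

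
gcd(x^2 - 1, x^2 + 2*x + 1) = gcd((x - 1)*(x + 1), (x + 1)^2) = x + 1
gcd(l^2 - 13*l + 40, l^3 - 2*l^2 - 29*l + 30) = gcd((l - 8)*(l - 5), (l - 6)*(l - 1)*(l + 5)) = 1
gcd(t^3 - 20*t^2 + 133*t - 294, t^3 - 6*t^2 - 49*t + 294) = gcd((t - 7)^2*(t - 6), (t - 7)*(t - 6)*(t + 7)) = t^2 - 13*t + 42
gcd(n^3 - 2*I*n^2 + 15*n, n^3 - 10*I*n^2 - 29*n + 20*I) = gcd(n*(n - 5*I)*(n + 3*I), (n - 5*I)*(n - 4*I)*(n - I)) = n - 5*I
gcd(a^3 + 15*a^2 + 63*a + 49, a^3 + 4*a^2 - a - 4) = a + 1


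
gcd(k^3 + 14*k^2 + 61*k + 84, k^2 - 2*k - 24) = k + 4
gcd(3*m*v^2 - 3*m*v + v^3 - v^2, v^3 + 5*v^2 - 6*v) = v^2 - v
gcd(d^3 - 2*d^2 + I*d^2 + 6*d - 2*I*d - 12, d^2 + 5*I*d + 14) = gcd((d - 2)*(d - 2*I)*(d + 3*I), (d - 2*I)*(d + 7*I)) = d - 2*I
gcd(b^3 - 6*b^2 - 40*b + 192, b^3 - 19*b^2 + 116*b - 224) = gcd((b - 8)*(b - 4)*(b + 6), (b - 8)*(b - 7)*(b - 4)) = b^2 - 12*b + 32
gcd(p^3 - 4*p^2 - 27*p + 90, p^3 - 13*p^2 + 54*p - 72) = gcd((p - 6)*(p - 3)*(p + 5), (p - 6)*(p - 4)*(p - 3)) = p^2 - 9*p + 18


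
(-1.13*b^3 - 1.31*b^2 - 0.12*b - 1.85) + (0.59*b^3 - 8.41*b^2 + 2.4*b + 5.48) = -0.54*b^3 - 9.72*b^2 + 2.28*b + 3.63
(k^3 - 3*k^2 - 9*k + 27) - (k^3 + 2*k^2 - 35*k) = -5*k^2 + 26*k + 27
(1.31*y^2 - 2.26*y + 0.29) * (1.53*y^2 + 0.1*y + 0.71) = 2.0043*y^4 - 3.3268*y^3 + 1.1478*y^2 - 1.5756*y + 0.2059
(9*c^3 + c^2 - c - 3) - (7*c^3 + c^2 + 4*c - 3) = 2*c^3 - 5*c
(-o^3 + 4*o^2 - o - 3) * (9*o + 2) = -9*o^4 + 34*o^3 - o^2 - 29*o - 6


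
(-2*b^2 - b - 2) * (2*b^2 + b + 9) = -4*b^4 - 4*b^3 - 23*b^2 - 11*b - 18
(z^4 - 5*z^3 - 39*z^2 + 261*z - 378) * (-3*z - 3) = -3*z^5 + 12*z^4 + 132*z^3 - 666*z^2 + 351*z + 1134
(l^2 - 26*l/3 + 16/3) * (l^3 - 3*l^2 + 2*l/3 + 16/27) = l^5 - 35*l^4/3 + 32*l^3 - 572*l^2/27 - 128*l/81 + 256/81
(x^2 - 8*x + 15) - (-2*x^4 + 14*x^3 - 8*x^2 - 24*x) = 2*x^4 - 14*x^3 + 9*x^2 + 16*x + 15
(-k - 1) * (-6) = 6*k + 6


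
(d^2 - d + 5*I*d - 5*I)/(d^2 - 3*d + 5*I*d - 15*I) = (d - 1)/(d - 3)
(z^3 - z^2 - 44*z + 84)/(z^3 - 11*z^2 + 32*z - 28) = (z^2 + z - 42)/(z^2 - 9*z + 14)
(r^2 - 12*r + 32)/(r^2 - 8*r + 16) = (r - 8)/(r - 4)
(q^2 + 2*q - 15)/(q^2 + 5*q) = (q - 3)/q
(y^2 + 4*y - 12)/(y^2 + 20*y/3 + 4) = 3*(y - 2)/(3*y + 2)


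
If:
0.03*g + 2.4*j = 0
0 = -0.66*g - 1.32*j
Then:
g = 0.00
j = 0.00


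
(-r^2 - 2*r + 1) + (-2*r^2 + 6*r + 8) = -3*r^2 + 4*r + 9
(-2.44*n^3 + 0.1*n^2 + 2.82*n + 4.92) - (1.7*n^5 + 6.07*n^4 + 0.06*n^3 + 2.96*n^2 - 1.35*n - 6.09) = -1.7*n^5 - 6.07*n^4 - 2.5*n^3 - 2.86*n^2 + 4.17*n + 11.01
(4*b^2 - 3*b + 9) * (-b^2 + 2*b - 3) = -4*b^4 + 11*b^3 - 27*b^2 + 27*b - 27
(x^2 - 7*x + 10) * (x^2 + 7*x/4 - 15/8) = x^4 - 21*x^3/4 - 33*x^2/8 + 245*x/8 - 75/4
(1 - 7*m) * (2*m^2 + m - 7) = -14*m^3 - 5*m^2 + 50*m - 7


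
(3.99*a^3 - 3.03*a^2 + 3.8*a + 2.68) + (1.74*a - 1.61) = 3.99*a^3 - 3.03*a^2 + 5.54*a + 1.07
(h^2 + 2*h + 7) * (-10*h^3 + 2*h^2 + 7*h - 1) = -10*h^5 - 18*h^4 - 59*h^3 + 27*h^2 + 47*h - 7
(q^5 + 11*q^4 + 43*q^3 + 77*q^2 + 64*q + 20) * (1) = q^5 + 11*q^4 + 43*q^3 + 77*q^2 + 64*q + 20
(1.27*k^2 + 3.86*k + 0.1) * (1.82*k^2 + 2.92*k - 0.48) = 2.3114*k^4 + 10.7336*k^3 + 10.8436*k^2 - 1.5608*k - 0.048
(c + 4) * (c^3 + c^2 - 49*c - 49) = c^4 + 5*c^3 - 45*c^2 - 245*c - 196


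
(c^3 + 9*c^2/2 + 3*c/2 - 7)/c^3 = 1 + 9/(2*c) + 3/(2*c^2) - 7/c^3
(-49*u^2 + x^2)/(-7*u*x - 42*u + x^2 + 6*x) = (7*u + x)/(x + 6)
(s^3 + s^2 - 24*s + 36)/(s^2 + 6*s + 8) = (s^3 + s^2 - 24*s + 36)/(s^2 + 6*s + 8)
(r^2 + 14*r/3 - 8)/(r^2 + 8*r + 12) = (r - 4/3)/(r + 2)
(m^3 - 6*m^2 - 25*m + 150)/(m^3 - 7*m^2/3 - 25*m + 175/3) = 3*(m - 6)/(3*m - 7)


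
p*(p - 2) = p^2 - 2*p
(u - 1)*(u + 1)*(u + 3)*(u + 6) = u^4 + 9*u^3 + 17*u^2 - 9*u - 18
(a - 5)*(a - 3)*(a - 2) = a^3 - 10*a^2 + 31*a - 30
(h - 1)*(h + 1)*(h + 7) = h^3 + 7*h^2 - h - 7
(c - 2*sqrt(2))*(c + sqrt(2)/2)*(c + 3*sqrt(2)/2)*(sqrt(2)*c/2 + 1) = sqrt(2)*c^4/2 + c^3 - 13*sqrt(2)*c^2/4 - 19*c/2 - 3*sqrt(2)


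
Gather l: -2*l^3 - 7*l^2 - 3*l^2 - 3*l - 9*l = -2*l^3 - 10*l^2 - 12*l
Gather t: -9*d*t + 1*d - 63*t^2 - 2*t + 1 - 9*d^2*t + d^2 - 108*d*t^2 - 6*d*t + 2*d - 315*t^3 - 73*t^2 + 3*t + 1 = d^2 + 3*d - 315*t^3 + t^2*(-108*d - 136) + t*(-9*d^2 - 15*d + 1) + 2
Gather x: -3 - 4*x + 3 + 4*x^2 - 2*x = 4*x^2 - 6*x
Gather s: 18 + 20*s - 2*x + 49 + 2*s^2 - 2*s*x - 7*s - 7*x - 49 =2*s^2 + s*(13 - 2*x) - 9*x + 18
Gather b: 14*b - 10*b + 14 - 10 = 4*b + 4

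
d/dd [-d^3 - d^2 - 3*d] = -3*d^2 - 2*d - 3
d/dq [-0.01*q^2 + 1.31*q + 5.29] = 1.31 - 0.02*q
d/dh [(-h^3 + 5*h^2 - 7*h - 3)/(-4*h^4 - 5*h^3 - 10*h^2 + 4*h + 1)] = (-4*h^6 + 40*h^5 - 49*h^4 - 126*h^3 - 98*h^2 - 50*h + 5)/(16*h^8 + 40*h^7 + 105*h^6 + 68*h^5 + 52*h^4 - 90*h^3 - 4*h^2 + 8*h + 1)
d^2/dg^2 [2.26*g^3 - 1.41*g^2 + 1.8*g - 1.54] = 13.56*g - 2.82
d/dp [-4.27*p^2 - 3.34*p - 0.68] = -8.54*p - 3.34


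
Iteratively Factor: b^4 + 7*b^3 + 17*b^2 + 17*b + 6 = (b + 2)*(b^3 + 5*b^2 + 7*b + 3) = (b + 1)*(b + 2)*(b^2 + 4*b + 3) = (b + 1)^2*(b + 2)*(b + 3)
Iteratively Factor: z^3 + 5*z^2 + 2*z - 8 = (z + 4)*(z^2 + z - 2) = (z - 1)*(z + 4)*(z + 2)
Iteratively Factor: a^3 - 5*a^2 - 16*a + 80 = (a + 4)*(a^2 - 9*a + 20) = (a - 4)*(a + 4)*(a - 5)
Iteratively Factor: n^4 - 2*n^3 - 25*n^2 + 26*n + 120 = (n + 2)*(n^3 - 4*n^2 - 17*n + 60) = (n - 3)*(n + 2)*(n^2 - n - 20) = (n - 5)*(n - 3)*(n + 2)*(n + 4)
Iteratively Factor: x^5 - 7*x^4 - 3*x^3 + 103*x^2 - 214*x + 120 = (x - 2)*(x^4 - 5*x^3 - 13*x^2 + 77*x - 60) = (x - 2)*(x + 4)*(x^3 - 9*x^2 + 23*x - 15) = (x - 2)*(x - 1)*(x + 4)*(x^2 - 8*x + 15) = (x - 5)*(x - 2)*(x - 1)*(x + 4)*(x - 3)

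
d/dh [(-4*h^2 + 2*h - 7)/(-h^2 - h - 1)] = 3*(2*h^2 - 2*h - 3)/(h^4 + 2*h^3 + 3*h^2 + 2*h + 1)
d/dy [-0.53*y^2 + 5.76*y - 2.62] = 5.76 - 1.06*y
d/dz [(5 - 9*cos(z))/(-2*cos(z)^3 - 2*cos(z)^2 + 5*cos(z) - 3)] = 4*(36*cos(z)^3 - 12*cos(z)^2 - 20*cos(z) - 2)*sin(z)/(-4*sin(z)^2 - 7*cos(z) + cos(3*z) + 10)^2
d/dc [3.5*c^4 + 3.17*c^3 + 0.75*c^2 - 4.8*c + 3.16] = 14.0*c^3 + 9.51*c^2 + 1.5*c - 4.8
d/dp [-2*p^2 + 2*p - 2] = 2 - 4*p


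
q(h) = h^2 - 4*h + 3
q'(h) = 2*h - 4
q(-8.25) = 104.06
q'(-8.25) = -20.50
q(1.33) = -0.55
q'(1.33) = -1.34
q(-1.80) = 13.44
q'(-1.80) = -7.60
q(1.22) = -0.39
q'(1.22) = -1.56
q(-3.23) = 26.35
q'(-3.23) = -10.46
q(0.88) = 0.25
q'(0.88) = -2.24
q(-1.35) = 10.22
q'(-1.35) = -6.70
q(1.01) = -0.02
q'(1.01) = -1.98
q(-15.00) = 288.00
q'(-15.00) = -34.00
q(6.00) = 15.00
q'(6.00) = 8.00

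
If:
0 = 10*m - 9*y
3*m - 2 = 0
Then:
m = 2/3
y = 20/27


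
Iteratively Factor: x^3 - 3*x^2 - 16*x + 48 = (x - 4)*(x^2 + x - 12) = (x - 4)*(x - 3)*(x + 4)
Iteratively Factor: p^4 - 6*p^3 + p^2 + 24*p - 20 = (p + 2)*(p^3 - 8*p^2 + 17*p - 10) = (p - 1)*(p + 2)*(p^2 - 7*p + 10) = (p - 2)*(p - 1)*(p + 2)*(p - 5)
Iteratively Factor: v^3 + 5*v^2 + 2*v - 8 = (v - 1)*(v^2 + 6*v + 8) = (v - 1)*(v + 4)*(v + 2)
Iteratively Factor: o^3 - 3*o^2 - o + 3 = (o + 1)*(o^2 - 4*o + 3) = (o - 1)*(o + 1)*(o - 3)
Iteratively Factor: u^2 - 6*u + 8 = (u - 4)*(u - 2)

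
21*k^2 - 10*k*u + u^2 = (-7*k + u)*(-3*k + u)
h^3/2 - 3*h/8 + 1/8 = (h/2 + 1/2)*(h - 1/2)^2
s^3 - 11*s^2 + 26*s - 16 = (s - 8)*(s - 2)*(s - 1)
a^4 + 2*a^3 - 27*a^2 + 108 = (a - 3)^2*(a + 2)*(a + 6)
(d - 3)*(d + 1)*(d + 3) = d^3 + d^2 - 9*d - 9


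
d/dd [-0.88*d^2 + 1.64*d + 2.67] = 1.64 - 1.76*d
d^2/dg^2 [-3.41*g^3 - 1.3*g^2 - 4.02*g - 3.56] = -20.46*g - 2.6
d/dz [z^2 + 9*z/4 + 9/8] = 2*z + 9/4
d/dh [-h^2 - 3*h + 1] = -2*h - 3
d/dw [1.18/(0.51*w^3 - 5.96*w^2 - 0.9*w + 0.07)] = (-1.8054*w^2 + 14.0656*w + 1.062)/(0.51*w^3 - 5.96*w^2 - 0.9*w + 0.07)^2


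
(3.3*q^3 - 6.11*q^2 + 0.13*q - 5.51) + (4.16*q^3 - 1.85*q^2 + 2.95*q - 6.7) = 7.46*q^3 - 7.96*q^2 + 3.08*q - 12.21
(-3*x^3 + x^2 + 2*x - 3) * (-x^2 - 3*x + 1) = 3*x^5 + 8*x^4 - 8*x^3 - 2*x^2 + 11*x - 3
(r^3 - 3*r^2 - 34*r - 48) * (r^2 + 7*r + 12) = r^5 + 4*r^4 - 43*r^3 - 322*r^2 - 744*r - 576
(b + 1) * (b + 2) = b^2 + 3*b + 2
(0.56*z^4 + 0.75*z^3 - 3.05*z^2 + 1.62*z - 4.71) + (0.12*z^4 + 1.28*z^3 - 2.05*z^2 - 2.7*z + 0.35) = 0.68*z^4 + 2.03*z^3 - 5.1*z^2 - 1.08*z - 4.36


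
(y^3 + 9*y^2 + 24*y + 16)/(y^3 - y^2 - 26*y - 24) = (y + 4)/(y - 6)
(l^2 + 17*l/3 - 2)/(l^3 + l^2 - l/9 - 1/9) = 3*(l + 6)/(3*l^2 + 4*l + 1)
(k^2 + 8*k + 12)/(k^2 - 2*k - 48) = (k + 2)/(k - 8)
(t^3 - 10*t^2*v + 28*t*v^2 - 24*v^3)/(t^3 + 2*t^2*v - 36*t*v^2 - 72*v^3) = (t^2 - 4*t*v + 4*v^2)/(t^2 + 8*t*v + 12*v^2)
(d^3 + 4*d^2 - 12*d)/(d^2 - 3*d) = (d^2 + 4*d - 12)/(d - 3)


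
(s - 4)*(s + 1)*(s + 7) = s^3 + 4*s^2 - 25*s - 28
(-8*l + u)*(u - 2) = -8*l*u + 16*l + u^2 - 2*u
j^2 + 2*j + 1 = (j + 1)^2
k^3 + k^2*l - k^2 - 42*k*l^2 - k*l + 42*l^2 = (k - 1)*(k - 6*l)*(k + 7*l)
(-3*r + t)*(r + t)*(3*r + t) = -9*r^3 - 9*r^2*t + r*t^2 + t^3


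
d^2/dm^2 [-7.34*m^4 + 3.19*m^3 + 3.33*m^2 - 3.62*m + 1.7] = -88.08*m^2 + 19.14*m + 6.66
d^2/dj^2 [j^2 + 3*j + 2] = 2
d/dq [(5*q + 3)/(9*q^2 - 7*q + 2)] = (-45*q^2 - 54*q + 31)/(81*q^4 - 126*q^3 + 85*q^2 - 28*q + 4)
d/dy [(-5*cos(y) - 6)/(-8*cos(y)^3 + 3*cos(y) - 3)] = (60*cos(y) + 72*cos(2*y) + 20*cos(3*y) + 39)*sin(y)/(8*cos(y)^3 - 3*cos(y) + 3)^2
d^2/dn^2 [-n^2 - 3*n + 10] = -2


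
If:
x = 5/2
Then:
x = 5/2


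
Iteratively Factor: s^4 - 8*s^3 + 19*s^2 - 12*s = (s - 4)*(s^3 - 4*s^2 + 3*s) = (s - 4)*(s - 3)*(s^2 - s) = (s - 4)*(s - 3)*(s - 1)*(s)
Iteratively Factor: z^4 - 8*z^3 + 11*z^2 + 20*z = (z)*(z^3 - 8*z^2 + 11*z + 20) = z*(z + 1)*(z^2 - 9*z + 20) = z*(z - 5)*(z + 1)*(z - 4)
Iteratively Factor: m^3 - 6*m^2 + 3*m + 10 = (m - 5)*(m^2 - m - 2) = (m - 5)*(m - 2)*(m + 1)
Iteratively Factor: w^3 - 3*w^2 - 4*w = (w - 4)*(w^2 + w) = (w - 4)*(w + 1)*(w)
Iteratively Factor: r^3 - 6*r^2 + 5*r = (r)*(r^2 - 6*r + 5) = r*(r - 1)*(r - 5)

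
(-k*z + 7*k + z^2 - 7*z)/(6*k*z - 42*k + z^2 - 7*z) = (-k + z)/(6*k + z)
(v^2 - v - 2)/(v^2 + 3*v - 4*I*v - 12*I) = (v^2 - v - 2)/(v^2 + v*(3 - 4*I) - 12*I)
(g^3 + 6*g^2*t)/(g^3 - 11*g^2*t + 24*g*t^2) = g*(g + 6*t)/(g^2 - 11*g*t + 24*t^2)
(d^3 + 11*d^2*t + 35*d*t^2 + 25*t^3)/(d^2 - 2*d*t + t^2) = (d^3 + 11*d^2*t + 35*d*t^2 + 25*t^3)/(d^2 - 2*d*t + t^2)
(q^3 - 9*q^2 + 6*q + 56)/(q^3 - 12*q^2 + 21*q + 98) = (q - 4)/(q - 7)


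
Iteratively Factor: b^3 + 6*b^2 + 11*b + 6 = (b + 2)*(b^2 + 4*b + 3) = (b + 1)*(b + 2)*(b + 3)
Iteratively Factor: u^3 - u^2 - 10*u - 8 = (u + 1)*(u^2 - 2*u - 8) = (u - 4)*(u + 1)*(u + 2)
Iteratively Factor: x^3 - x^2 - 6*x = (x + 2)*(x^2 - 3*x) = (x - 3)*(x + 2)*(x)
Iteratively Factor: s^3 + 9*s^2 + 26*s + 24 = (s + 3)*(s^2 + 6*s + 8) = (s + 3)*(s + 4)*(s + 2)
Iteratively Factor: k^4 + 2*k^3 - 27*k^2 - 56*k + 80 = (k - 5)*(k^3 + 7*k^2 + 8*k - 16) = (k - 5)*(k + 4)*(k^2 + 3*k - 4) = (k - 5)*(k - 1)*(k + 4)*(k + 4)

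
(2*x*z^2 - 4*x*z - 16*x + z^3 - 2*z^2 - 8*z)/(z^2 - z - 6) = (2*x*z - 8*x + z^2 - 4*z)/(z - 3)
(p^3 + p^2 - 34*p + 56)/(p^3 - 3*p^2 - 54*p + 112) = (p - 4)/(p - 8)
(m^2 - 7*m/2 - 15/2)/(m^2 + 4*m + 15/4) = 2*(m - 5)/(2*m + 5)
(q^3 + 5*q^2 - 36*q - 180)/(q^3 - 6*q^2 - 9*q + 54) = (q^2 + 11*q + 30)/(q^2 - 9)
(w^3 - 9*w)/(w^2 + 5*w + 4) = w*(w^2 - 9)/(w^2 + 5*w + 4)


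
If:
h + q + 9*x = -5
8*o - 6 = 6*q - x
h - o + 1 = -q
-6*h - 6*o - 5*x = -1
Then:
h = -11/64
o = 25/32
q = -3/64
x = -17/32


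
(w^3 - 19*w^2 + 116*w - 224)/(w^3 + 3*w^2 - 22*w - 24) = (w^2 - 15*w + 56)/(w^2 + 7*w + 6)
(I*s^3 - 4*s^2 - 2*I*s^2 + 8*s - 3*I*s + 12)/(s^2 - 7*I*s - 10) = (I*s^3 - 2*s^2*(2 + I) + s*(8 - 3*I) + 12)/(s^2 - 7*I*s - 10)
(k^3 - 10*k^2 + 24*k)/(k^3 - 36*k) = (k - 4)/(k + 6)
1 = 1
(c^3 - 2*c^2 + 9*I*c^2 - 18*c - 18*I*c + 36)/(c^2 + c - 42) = (c^3 + c^2*(-2 + 9*I) - 18*c*(1 + I) + 36)/(c^2 + c - 42)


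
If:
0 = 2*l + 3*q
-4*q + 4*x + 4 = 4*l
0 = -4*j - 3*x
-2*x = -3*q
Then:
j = 9/16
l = 3/4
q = -1/2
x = -3/4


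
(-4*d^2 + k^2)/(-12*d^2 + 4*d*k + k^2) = (2*d + k)/(6*d + k)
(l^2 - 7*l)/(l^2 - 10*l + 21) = l/(l - 3)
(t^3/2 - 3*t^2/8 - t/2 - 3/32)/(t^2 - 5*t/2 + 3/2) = (8*t^2 + 6*t + 1)/(16*(t - 1))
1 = 1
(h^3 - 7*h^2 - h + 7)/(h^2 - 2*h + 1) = (h^2 - 6*h - 7)/(h - 1)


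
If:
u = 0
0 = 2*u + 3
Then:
No Solution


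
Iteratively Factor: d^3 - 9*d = (d + 3)*(d^2 - 3*d) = d*(d + 3)*(d - 3)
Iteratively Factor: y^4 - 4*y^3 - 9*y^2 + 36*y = (y - 4)*(y^3 - 9*y) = y*(y - 4)*(y^2 - 9) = y*(y - 4)*(y + 3)*(y - 3)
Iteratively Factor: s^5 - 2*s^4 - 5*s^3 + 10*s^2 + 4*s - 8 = (s + 1)*(s^4 - 3*s^3 - 2*s^2 + 12*s - 8) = (s + 1)*(s + 2)*(s^3 - 5*s^2 + 8*s - 4) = (s - 2)*(s + 1)*(s + 2)*(s^2 - 3*s + 2) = (s - 2)*(s - 1)*(s + 1)*(s + 2)*(s - 2)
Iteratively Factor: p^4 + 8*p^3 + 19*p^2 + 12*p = (p)*(p^3 + 8*p^2 + 19*p + 12) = p*(p + 4)*(p^2 + 4*p + 3) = p*(p + 3)*(p + 4)*(p + 1)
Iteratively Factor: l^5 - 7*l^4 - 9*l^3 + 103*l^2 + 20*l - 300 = (l + 2)*(l^4 - 9*l^3 + 9*l^2 + 85*l - 150) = (l - 5)*(l + 2)*(l^3 - 4*l^2 - 11*l + 30) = (l - 5)*(l - 2)*(l + 2)*(l^2 - 2*l - 15) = (l - 5)*(l - 2)*(l + 2)*(l + 3)*(l - 5)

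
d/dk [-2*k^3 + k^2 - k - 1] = -6*k^2 + 2*k - 1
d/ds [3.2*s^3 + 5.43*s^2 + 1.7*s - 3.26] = 9.6*s^2 + 10.86*s + 1.7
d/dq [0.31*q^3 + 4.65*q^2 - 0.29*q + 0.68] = 0.93*q^2 + 9.3*q - 0.29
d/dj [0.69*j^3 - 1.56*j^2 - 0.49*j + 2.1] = 2.07*j^2 - 3.12*j - 0.49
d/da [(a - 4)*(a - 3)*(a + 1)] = 3*a^2 - 12*a + 5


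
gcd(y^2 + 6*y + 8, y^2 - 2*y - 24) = y + 4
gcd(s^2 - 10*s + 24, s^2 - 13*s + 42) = s - 6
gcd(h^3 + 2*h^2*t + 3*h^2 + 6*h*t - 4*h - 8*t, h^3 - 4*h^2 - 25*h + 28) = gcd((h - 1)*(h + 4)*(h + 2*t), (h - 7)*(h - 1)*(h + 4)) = h^2 + 3*h - 4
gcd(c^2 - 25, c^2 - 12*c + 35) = c - 5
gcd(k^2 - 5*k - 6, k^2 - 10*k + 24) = k - 6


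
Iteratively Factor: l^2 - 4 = (l + 2)*(l - 2)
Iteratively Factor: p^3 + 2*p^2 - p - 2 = (p - 1)*(p^2 + 3*p + 2) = (p - 1)*(p + 1)*(p + 2)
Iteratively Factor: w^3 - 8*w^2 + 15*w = (w)*(w^2 - 8*w + 15) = w*(w - 5)*(w - 3)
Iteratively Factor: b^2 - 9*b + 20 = (b - 4)*(b - 5)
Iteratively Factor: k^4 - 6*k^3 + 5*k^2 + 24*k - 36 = (k - 3)*(k^3 - 3*k^2 - 4*k + 12) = (k - 3)*(k + 2)*(k^2 - 5*k + 6) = (k - 3)*(k - 2)*(k + 2)*(k - 3)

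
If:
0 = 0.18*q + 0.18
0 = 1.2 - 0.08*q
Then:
No Solution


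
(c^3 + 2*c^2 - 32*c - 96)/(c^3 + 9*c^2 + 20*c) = (c^2 - 2*c - 24)/(c*(c + 5))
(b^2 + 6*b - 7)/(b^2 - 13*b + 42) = (b^2 + 6*b - 7)/(b^2 - 13*b + 42)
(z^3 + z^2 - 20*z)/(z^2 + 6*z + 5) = z*(z - 4)/(z + 1)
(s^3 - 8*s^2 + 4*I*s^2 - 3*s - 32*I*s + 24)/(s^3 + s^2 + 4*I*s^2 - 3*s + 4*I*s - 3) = (s - 8)/(s + 1)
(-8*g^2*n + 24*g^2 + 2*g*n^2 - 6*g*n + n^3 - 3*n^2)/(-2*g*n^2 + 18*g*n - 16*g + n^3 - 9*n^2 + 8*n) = (4*g*n - 12*g + n^2 - 3*n)/(n^2 - 9*n + 8)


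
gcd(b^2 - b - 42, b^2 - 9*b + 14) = b - 7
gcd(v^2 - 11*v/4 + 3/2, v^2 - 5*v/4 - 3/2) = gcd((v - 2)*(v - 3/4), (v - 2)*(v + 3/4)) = v - 2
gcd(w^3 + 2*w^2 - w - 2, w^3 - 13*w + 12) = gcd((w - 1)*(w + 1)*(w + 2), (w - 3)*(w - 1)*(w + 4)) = w - 1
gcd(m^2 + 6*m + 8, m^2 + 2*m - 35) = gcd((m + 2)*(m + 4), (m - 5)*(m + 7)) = 1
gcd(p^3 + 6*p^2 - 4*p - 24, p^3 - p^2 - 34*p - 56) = p + 2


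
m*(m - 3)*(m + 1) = m^3 - 2*m^2 - 3*m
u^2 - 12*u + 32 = (u - 8)*(u - 4)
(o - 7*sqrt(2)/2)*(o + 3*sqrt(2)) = o^2 - sqrt(2)*o/2 - 21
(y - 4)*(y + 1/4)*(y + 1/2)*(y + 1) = y^4 - 9*y^3/4 - 49*y^2/8 - 27*y/8 - 1/2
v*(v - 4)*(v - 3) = v^3 - 7*v^2 + 12*v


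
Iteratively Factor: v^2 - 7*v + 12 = (v - 3)*(v - 4)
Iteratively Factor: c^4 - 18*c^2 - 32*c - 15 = (c + 1)*(c^3 - c^2 - 17*c - 15) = (c + 1)^2*(c^2 - 2*c - 15) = (c - 5)*(c + 1)^2*(c + 3)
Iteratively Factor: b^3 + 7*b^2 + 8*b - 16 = (b + 4)*(b^2 + 3*b - 4) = (b - 1)*(b + 4)*(b + 4)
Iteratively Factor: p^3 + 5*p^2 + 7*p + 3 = (p + 1)*(p^2 + 4*p + 3) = (p + 1)^2*(p + 3)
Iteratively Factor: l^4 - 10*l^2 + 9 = (l - 3)*(l^3 + 3*l^2 - l - 3) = (l - 3)*(l + 1)*(l^2 + 2*l - 3) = (l - 3)*(l - 1)*(l + 1)*(l + 3)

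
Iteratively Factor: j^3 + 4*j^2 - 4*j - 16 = (j - 2)*(j^2 + 6*j + 8) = (j - 2)*(j + 2)*(j + 4)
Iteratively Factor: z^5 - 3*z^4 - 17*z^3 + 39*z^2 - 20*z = (z - 1)*(z^4 - 2*z^3 - 19*z^2 + 20*z) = (z - 1)^2*(z^3 - z^2 - 20*z) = (z - 5)*(z - 1)^2*(z^2 + 4*z) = (z - 5)*(z - 1)^2*(z + 4)*(z)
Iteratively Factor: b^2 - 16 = (b + 4)*(b - 4)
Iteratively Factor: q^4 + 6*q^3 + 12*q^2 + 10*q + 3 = (q + 1)*(q^3 + 5*q^2 + 7*q + 3) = (q + 1)^2*(q^2 + 4*q + 3) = (q + 1)^3*(q + 3)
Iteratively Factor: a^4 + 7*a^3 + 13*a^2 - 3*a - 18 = (a - 1)*(a^3 + 8*a^2 + 21*a + 18) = (a - 1)*(a + 3)*(a^2 + 5*a + 6) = (a - 1)*(a + 3)^2*(a + 2)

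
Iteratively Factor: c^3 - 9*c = (c)*(c^2 - 9) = c*(c - 3)*(c + 3)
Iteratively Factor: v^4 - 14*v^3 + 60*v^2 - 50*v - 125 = (v + 1)*(v^3 - 15*v^2 + 75*v - 125) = (v - 5)*(v + 1)*(v^2 - 10*v + 25) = (v - 5)^2*(v + 1)*(v - 5)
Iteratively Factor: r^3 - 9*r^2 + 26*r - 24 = (r - 2)*(r^2 - 7*r + 12) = (r - 3)*(r - 2)*(r - 4)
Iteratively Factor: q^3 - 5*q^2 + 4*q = (q - 4)*(q^2 - q) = (q - 4)*(q - 1)*(q)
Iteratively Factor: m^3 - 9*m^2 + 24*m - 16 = (m - 4)*(m^2 - 5*m + 4) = (m - 4)^2*(m - 1)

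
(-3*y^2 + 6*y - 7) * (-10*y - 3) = 30*y^3 - 51*y^2 + 52*y + 21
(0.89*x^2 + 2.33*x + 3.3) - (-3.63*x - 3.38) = 0.89*x^2 + 5.96*x + 6.68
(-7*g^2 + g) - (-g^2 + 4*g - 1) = -6*g^2 - 3*g + 1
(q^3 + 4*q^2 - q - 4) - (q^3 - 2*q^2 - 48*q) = 6*q^2 + 47*q - 4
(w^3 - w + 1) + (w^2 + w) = w^3 + w^2 + 1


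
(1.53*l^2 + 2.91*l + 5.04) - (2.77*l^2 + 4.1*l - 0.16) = -1.24*l^2 - 1.19*l + 5.2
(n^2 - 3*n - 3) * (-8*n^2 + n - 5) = -8*n^4 + 25*n^3 + 16*n^2 + 12*n + 15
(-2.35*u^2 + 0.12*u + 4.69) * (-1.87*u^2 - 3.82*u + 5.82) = 4.3945*u^4 + 8.7526*u^3 - 22.9057*u^2 - 17.2174*u + 27.2958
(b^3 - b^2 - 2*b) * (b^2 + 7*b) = b^5 + 6*b^4 - 9*b^3 - 14*b^2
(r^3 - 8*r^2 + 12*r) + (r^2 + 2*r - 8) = r^3 - 7*r^2 + 14*r - 8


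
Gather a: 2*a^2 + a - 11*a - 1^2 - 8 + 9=2*a^2 - 10*a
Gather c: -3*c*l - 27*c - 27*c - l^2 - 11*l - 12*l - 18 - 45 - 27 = c*(-3*l - 54) - l^2 - 23*l - 90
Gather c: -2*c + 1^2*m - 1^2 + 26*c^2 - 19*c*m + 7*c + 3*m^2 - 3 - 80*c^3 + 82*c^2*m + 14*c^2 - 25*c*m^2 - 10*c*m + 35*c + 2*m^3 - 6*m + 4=-80*c^3 + c^2*(82*m + 40) + c*(-25*m^2 - 29*m + 40) + 2*m^3 + 3*m^2 - 5*m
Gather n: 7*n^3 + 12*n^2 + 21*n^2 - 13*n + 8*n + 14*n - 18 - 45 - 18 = 7*n^3 + 33*n^2 + 9*n - 81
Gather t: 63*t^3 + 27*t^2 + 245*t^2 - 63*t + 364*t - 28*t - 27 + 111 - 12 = 63*t^3 + 272*t^2 + 273*t + 72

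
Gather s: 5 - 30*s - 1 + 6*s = 4 - 24*s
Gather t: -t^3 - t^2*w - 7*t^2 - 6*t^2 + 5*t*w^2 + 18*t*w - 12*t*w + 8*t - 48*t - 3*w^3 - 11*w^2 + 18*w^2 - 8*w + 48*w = -t^3 + t^2*(-w - 13) + t*(5*w^2 + 6*w - 40) - 3*w^3 + 7*w^2 + 40*w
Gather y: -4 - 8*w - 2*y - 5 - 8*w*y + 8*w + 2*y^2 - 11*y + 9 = 2*y^2 + y*(-8*w - 13)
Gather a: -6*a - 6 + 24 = 18 - 6*a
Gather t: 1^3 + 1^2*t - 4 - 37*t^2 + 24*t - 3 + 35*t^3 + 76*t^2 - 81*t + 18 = 35*t^3 + 39*t^2 - 56*t + 12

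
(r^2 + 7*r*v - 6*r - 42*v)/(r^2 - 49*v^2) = (r - 6)/(r - 7*v)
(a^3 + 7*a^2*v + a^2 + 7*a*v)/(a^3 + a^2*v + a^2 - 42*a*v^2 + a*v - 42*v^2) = a/(a - 6*v)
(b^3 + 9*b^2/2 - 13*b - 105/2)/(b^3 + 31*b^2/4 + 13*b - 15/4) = 2*(2*b - 7)/(4*b - 1)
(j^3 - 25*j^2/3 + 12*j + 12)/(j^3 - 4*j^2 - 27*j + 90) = (j + 2/3)/(j + 5)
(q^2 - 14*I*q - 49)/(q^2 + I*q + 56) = (q - 7*I)/(q + 8*I)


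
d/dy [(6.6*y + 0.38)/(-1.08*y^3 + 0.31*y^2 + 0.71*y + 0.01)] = (14.256*y^3 - 0.8148*y^2 - 0.2356*y - 0.2038)/(1.1664*y^6 - 0.6696*y^5 - 1.4375*y^4 + 0.4186*y^3 + 0.5103*y^2 + 0.0142*y + 0.0001)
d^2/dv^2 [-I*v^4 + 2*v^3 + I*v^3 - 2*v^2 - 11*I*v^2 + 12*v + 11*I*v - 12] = -12*I*v^2 + 6*v*(2 + I) - 4 - 22*I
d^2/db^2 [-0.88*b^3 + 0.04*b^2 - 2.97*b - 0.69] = 0.08 - 5.28*b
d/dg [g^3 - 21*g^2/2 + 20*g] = 3*g^2 - 21*g + 20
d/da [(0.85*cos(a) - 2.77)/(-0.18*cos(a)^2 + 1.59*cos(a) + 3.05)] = (-0.153*cos(a)^2 + 0.9972*cos(a) - 6.9968)*sin(a)/(0.0324*cos(a)^4 - 0.5724*cos(a)^3 + 1.4301*cos(a)^2 + 9.699*cos(a) + 9.3025)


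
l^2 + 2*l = l*(l + 2)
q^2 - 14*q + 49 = (q - 7)^2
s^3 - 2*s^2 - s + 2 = (s - 2)*(s - 1)*(s + 1)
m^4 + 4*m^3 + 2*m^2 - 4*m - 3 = (m - 1)*(m + 1)^2*(m + 3)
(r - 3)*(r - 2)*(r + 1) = r^3 - 4*r^2 + r + 6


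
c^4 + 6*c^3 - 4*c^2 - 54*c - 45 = (c - 3)*(c + 1)*(c + 3)*(c + 5)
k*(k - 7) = k^2 - 7*k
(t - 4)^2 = t^2 - 8*t + 16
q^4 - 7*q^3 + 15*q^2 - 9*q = q*(q - 3)^2*(q - 1)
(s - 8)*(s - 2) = s^2 - 10*s + 16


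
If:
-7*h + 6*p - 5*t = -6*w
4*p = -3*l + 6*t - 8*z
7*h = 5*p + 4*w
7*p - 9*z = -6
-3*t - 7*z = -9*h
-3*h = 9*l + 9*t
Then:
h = 3246/5039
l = -3428/5039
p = -246/5039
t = 2346/5039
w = 5988/5039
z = 3168/5039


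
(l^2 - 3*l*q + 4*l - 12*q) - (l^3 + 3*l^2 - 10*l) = -l^3 - 2*l^2 - 3*l*q + 14*l - 12*q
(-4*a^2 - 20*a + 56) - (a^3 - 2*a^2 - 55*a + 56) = -a^3 - 2*a^2 + 35*a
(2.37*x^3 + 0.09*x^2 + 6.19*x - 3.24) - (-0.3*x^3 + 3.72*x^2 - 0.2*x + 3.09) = 2.67*x^3 - 3.63*x^2 + 6.39*x - 6.33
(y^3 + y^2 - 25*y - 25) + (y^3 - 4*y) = 2*y^3 + y^2 - 29*y - 25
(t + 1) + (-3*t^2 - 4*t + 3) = -3*t^2 - 3*t + 4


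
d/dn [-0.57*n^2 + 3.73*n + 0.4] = 3.73 - 1.14*n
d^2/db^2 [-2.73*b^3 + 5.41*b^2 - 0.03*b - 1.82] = 10.82 - 16.38*b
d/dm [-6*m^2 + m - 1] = 1 - 12*m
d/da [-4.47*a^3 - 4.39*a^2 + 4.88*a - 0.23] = -13.41*a^2 - 8.78*a + 4.88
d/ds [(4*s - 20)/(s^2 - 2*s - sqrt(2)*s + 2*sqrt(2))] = 4*(s^2 - 2*s - sqrt(2)*s + (s - 5)*(-2*s + sqrt(2) + 2) + 2*sqrt(2))/(s^2 - 2*s - sqrt(2)*s + 2*sqrt(2))^2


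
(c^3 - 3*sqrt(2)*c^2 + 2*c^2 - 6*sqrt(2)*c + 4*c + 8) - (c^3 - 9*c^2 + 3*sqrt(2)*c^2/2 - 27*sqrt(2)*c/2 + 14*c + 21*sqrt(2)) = -9*sqrt(2)*c^2/2 + 11*c^2 - 10*c + 15*sqrt(2)*c/2 - 21*sqrt(2) + 8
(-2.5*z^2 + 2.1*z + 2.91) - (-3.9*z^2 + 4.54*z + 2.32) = 1.4*z^2 - 2.44*z + 0.59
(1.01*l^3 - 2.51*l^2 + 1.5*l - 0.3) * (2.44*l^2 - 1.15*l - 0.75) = 2.4644*l^5 - 7.2859*l^4 + 5.789*l^3 - 0.5745*l^2 - 0.78*l + 0.225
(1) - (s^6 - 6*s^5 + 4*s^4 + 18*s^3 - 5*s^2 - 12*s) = -s^6 + 6*s^5 - 4*s^4 - 18*s^3 + 5*s^2 + 12*s + 1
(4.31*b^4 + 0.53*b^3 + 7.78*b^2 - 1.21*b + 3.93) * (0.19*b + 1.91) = 0.8189*b^5 + 8.3328*b^4 + 2.4905*b^3 + 14.6299*b^2 - 1.5644*b + 7.5063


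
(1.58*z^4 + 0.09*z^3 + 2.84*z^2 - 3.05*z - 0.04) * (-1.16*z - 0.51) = -1.8328*z^5 - 0.9102*z^4 - 3.3403*z^3 + 2.0896*z^2 + 1.6019*z + 0.0204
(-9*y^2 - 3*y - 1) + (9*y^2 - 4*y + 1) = -7*y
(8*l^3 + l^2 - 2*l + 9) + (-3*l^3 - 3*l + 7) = 5*l^3 + l^2 - 5*l + 16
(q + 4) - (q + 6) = -2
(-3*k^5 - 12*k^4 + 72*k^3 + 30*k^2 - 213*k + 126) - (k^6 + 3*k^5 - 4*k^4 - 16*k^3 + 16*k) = -k^6 - 6*k^5 - 8*k^4 + 88*k^3 + 30*k^2 - 229*k + 126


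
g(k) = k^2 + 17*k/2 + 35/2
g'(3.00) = 14.50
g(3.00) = 52.00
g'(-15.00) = -21.50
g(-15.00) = 115.00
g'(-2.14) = 4.22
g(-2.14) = 3.89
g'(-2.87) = 2.76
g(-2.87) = 1.34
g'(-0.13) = 8.24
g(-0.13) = 16.41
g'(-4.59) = -0.68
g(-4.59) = -0.45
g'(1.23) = 10.96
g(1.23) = 29.47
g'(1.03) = 10.56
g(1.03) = 27.32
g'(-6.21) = -3.92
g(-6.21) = 3.28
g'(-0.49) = 7.52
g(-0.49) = 13.58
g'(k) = 2*k + 17/2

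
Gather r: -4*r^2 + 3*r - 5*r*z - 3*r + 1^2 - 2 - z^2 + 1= -4*r^2 - 5*r*z - z^2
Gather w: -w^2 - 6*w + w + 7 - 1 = -w^2 - 5*w + 6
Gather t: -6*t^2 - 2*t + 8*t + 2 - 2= -6*t^2 + 6*t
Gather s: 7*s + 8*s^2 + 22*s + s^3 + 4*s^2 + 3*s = s^3 + 12*s^2 + 32*s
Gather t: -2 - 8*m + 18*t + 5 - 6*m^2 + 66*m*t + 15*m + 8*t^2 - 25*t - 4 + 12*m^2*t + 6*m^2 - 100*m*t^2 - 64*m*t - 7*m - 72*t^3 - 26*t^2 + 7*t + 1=-72*t^3 + t^2*(-100*m - 18) + t*(12*m^2 + 2*m)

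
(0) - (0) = 0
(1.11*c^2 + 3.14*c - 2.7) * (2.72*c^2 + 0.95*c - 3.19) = 3.0192*c^4 + 9.5953*c^3 - 7.9019*c^2 - 12.5816*c + 8.613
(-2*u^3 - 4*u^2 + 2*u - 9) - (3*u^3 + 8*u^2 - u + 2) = -5*u^3 - 12*u^2 + 3*u - 11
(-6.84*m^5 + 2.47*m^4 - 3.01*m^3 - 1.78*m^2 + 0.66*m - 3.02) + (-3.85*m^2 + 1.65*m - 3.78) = -6.84*m^5 + 2.47*m^4 - 3.01*m^3 - 5.63*m^2 + 2.31*m - 6.8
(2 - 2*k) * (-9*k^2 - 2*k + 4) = 18*k^3 - 14*k^2 - 12*k + 8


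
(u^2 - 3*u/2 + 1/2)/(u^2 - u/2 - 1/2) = (2*u - 1)/(2*u + 1)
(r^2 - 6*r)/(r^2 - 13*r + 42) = r/(r - 7)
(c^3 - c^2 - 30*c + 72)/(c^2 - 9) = (c^2 + 2*c - 24)/(c + 3)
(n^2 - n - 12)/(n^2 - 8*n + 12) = (n^2 - n - 12)/(n^2 - 8*n + 12)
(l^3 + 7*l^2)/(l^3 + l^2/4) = 4*(l + 7)/(4*l + 1)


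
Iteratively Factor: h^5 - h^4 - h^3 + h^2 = (h + 1)*(h^4 - 2*h^3 + h^2) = (h - 1)*(h + 1)*(h^3 - h^2) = h*(h - 1)*(h + 1)*(h^2 - h) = h^2*(h - 1)*(h + 1)*(h - 1)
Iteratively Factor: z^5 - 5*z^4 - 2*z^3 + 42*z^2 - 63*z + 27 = (z - 1)*(z^4 - 4*z^3 - 6*z^2 + 36*z - 27) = (z - 3)*(z - 1)*(z^3 - z^2 - 9*z + 9) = (z - 3)^2*(z - 1)*(z^2 + 2*z - 3) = (z - 3)^2*(z - 1)*(z + 3)*(z - 1)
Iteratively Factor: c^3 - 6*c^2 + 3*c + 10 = (c + 1)*(c^2 - 7*c + 10) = (c - 5)*(c + 1)*(c - 2)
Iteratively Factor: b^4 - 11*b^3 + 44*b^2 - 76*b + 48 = (b - 3)*(b^3 - 8*b^2 + 20*b - 16) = (b - 3)*(b - 2)*(b^2 - 6*b + 8) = (b - 4)*(b - 3)*(b - 2)*(b - 2)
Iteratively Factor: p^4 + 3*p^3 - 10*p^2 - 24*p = (p + 4)*(p^3 - p^2 - 6*p) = (p - 3)*(p + 4)*(p^2 + 2*p) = p*(p - 3)*(p + 4)*(p + 2)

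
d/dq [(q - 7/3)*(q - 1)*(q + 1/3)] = 3*q^2 - 6*q + 11/9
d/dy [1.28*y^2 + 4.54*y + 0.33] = 2.56*y + 4.54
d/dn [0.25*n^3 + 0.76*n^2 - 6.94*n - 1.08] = 0.75*n^2 + 1.52*n - 6.94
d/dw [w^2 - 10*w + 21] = 2*w - 10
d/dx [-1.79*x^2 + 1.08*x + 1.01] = 1.08 - 3.58*x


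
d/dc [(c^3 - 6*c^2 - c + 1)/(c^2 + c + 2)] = (c^4 + 2*c^3 + c^2 - 26*c - 3)/(c^4 + 2*c^3 + 5*c^2 + 4*c + 4)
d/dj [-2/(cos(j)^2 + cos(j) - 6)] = -2*(2*cos(j) + 1)*sin(j)/(cos(j)^2 + cos(j) - 6)^2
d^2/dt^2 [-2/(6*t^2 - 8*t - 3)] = 8*(-18*t^2 + 24*t + 8*(3*t - 2)^2 + 9)/(-6*t^2 + 8*t + 3)^3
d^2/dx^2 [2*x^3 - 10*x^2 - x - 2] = 12*x - 20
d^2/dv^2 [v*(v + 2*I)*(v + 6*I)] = 6*v + 16*I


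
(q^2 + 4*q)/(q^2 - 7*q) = (q + 4)/(q - 7)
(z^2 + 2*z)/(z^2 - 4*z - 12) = z/(z - 6)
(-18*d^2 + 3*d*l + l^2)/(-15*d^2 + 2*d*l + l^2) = (6*d + l)/(5*d + l)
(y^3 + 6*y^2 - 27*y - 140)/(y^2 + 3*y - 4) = (y^2 + 2*y - 35)/(y - 1)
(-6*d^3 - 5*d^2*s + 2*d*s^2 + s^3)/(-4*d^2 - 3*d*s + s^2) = (-6*d^2 + d*s + s^2)/(-4*d + s)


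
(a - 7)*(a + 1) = a^2 - 6*a - 7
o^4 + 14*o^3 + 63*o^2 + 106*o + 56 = (o + 1)*(o + 2)*(o + 4)*(o + 7)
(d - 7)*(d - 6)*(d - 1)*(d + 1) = d^4 - 13*d^3 + 41*d^2 + 13*d - 42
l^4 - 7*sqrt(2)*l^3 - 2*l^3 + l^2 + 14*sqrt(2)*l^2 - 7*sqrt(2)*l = l*(l - 1)^2*(l - 7*sqrt(2))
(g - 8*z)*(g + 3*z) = g^2 - 5*g*z - 24*z^2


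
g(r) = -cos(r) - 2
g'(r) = sin(r)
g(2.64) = -1.12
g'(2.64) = 0.48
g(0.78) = -2.71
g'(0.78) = 0.70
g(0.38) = -2.93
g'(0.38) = 0.37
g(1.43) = -2.14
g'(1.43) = 0.99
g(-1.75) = -1.82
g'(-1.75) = -0.98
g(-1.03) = -2.51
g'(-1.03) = -0.86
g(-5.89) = -2.92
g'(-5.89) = 0.38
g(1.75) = -1.82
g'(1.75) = 0.98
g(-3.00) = -1.01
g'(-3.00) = -0.14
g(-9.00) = -1.09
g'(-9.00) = -0.41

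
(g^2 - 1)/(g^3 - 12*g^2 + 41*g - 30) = (g + 1)/(g^2 - 11*g + 30)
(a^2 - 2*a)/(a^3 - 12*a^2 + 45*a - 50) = a/(a^2 - 10*a + 25)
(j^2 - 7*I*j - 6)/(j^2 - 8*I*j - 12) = (j - I)/(j - 2*I)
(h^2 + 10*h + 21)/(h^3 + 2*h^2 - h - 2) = (h^2 + 10*h + 21)/(h^3 + 2*h^2 - h - 2)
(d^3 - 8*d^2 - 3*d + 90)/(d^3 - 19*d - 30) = (d - 6)/(d + 2)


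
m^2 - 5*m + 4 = (m - 4)*(m - 1)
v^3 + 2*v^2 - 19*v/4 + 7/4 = (v - 1)*(v - 1/2)*(v + 7/2)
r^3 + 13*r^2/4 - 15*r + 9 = (r - 2)*(r - 3/4)*(r + 6)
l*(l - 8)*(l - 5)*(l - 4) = l^4 - 17*l^3 + 92*l^2 - 160*l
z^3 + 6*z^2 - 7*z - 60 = (z - 3)*(z + 4)*(z + 5)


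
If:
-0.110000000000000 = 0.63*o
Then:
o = -0.17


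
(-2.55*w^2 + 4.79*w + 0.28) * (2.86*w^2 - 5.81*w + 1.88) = -7.293*w^4 + 28.5149*w^3 - 31.8231*w^2 + 7.3784*w + 0.5264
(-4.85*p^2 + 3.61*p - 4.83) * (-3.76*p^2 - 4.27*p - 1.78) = 18.236*p^4 + 7.1359*p^3 + 11.3791*p^2 + 14.1983*p + 8.5974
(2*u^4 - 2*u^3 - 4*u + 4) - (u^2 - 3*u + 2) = 2*u^4 - 2*u^3 - u^2 - u + 2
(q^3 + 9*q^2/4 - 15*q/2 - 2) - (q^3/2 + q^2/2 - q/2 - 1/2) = q^3/2 + 7*q^2/4 - 7*q - 3/2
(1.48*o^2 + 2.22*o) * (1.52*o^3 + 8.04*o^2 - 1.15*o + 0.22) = 2.2496*o^5 + 15.2736*o^4 + 16.1468*o^3 - 2.2274*o^2 + 0.4884*o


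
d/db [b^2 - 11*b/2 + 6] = 2*b - 11/2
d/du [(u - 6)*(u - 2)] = 2*u - 8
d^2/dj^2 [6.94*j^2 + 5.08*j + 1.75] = 13.8800000000000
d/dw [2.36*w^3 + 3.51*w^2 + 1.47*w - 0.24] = 7.08*w^2 + 7.02*w + 1.47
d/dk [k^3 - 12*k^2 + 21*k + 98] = 3*k^2 - 24*k + 21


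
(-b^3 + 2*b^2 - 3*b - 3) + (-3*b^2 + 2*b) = -b^3 - b^2 - b - 3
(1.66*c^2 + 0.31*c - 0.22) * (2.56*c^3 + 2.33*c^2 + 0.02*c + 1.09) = 4.2496*c^5 + 4.6614*c^4 + 0.1923*c^3 + 1.303*c^2 + 0.3335*c - 0.2398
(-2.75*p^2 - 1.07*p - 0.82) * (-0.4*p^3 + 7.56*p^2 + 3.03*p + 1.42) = 1.1*p^5 - 20.362*p^4 - 16.0937*p^3 - 13.3463*p^2 - 4.004*p - 1.1644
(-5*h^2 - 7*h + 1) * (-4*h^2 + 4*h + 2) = 20*h^4 + 8*h^3 - 42*h^2 - 10*h + 2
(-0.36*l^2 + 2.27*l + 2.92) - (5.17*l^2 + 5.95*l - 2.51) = -5.53*l^2 - 3.68*l + 5.43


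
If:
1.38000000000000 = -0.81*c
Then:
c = -1.70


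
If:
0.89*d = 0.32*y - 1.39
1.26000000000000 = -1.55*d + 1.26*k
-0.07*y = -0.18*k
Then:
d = 4.64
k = 6.71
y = 17.25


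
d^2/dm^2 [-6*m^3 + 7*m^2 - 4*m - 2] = 14 - 36*m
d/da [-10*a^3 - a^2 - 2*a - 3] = -30*a^2 - 2*a - 2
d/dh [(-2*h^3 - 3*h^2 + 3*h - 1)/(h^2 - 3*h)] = (-2*h^4 + 12*h^3 + 6*h^2 + 2*h - 3)/(h^2*(h^2 - 6*h + 9))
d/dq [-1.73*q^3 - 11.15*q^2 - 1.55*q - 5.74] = -5.19*q^2 - 22.3*q - 1.55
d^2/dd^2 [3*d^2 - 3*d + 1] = 6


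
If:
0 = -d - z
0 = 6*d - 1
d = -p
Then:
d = 1/6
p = -1/6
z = -1/6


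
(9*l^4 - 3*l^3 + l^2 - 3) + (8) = 9*l^4 - 3*l^3 + l^2 + 5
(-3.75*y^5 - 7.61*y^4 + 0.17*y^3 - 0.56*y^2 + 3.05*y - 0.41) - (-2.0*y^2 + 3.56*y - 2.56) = -3.75*y^5 - 7.61*y^4 + 0.17*y^3 + 1.44*y^2 - 0.51*y + 2.15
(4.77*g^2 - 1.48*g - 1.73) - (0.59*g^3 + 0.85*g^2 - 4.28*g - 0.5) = -0.59*g^3 + 3.92*g^2 + 2.8*g - 1.23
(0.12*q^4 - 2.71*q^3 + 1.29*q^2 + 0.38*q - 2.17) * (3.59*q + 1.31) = 0.4308*q^5 - 9.5717*q^4 + 1.081*q^3 + 3.0541*q^2 - 7.2925*q - 2.8427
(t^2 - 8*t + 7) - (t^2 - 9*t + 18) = t - 11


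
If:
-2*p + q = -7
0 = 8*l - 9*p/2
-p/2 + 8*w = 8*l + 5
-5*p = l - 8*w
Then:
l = 5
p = 80/9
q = 97/9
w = 445/72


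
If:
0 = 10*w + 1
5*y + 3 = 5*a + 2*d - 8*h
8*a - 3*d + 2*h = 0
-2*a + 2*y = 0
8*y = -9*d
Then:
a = 27/368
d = -3/46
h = -9/23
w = -1/10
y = 27/368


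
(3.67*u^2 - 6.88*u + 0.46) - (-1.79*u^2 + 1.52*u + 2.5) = 5.46*u^2 - 8.4*u - 2.04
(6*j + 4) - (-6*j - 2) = 12*j + 6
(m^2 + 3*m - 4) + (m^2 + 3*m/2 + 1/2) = 2*m^2 + 9*m/2 - 7/2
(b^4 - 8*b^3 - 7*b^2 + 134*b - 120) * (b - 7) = b^5 - 15*b^4 + 49*b^3 + 183*b^2 - 1058*b + 840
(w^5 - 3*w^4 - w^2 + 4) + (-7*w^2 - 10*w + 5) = w^5 - 3*w^4 - 8*w^2 - 10*w + 9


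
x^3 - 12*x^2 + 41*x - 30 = (x - 6)*(x - 5)*(x - 1)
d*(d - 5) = d^2 - 5*d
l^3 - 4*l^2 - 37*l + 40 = (l - 8)*(l - 1)*(l + 5)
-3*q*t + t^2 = t*(-3*q + t)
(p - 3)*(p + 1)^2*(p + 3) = p^4 + 2*p^3 - 8*p^2 - 18*p - 9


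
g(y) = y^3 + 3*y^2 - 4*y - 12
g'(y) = 3*y^2 + 6*y - 4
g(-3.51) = -4.24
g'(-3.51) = 11.90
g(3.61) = 59.70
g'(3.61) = 56.76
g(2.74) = 20.13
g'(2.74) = 34.96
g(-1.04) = -5.72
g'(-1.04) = -7.00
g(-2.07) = 0.26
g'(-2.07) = -3.57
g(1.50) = -7.88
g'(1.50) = 11.75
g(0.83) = -12.68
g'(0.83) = 3.05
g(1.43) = -8.66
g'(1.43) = 10.71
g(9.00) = 924.00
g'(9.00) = 293.00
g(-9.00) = -462.00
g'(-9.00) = 185.00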